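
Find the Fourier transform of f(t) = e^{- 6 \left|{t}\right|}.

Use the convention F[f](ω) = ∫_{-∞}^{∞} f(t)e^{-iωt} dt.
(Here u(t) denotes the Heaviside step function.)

F(ω) = \frac{12}{\omega^{2} + 36}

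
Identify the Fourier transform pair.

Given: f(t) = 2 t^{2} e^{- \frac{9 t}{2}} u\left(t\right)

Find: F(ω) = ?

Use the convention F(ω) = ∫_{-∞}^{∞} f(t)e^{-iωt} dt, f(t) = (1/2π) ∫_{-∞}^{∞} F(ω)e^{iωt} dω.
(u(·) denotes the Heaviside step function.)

F(ω) = \frac{32}{\left(2 i \omega + 9\right)^{3}}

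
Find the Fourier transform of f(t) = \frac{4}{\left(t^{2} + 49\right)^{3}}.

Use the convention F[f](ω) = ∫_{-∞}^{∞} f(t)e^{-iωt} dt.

F(ω) = \frac{\pi \left(49 \omega^{2} + 21 \left|{\omega}\right| + 3\right) e^{- 7 \left|{\omega}\right|}}{33614}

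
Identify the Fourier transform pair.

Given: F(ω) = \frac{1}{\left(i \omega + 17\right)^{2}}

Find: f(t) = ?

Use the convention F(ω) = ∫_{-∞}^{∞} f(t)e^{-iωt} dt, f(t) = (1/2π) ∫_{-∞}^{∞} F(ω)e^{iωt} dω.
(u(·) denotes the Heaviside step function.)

f(t) = t e^{- 17 t} u\left(t\right)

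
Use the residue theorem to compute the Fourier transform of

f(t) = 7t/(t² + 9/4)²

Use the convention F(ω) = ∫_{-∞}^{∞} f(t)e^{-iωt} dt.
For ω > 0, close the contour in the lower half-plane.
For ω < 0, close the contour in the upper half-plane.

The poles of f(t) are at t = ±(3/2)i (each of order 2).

Let g(z) = f(z)e^{-iωz}; for large |z| the factor e^{-iωz} decays in the lower half-plane when ω > 0 and in the upper half-plane when ω < 0.

Case ω > 0 (lower half-plane, clockwise contour ⇒ F(ω) = -2πi·ΣRes):
  Res_{z = - \frac{3 i}{2}} g(z) = \frac{7 \omega e^{- \frac{3 \omega}{2}}}{6} (pole of order 2)
  F(ω) = -2πi·ΣRes = - \frac{7 i \pi \omega e^{- \frac{3 \omega}{2}}}{3}

Case ω < 0 (upper half-plane, counterclockwise contour ⇒ F(ω) = +2πi·ΣRes):
  Res_{z = \frac{3 i}{2}} g(z) = - \frac{7 \omega e^{\frac{3 \omega}{2}}}{6} (pole of order 2)
  F(ω) = 2πi·ΣRes = - \frac{7 i \pi \omega e^{\frac{3 \omega}{2}}}{3}

Both cases combine into a single formula in |ω|:

F(ω) = - \frac{7 i \pi \omega e^{- \frac{3 \left|{\omega}\right|}{2}}}{3}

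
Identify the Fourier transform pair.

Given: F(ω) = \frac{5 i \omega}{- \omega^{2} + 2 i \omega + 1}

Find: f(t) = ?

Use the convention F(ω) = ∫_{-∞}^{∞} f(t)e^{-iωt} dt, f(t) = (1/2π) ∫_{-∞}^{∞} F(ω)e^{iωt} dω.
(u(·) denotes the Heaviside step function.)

f(t) = 5 \left(1 - t\right) e^{- t} u\left(t\right)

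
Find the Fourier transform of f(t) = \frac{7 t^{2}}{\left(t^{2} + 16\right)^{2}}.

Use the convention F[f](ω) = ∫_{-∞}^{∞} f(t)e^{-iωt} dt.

F(ω) = \frac{7 \pi \left(1 - 4 \left|{\omega}\right|\right) e^{- 4 \left|{\omega}\right|}}{8}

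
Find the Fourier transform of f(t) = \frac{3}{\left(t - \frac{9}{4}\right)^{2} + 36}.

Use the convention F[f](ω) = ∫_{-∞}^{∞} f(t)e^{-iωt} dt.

F(ω) = \frac{\pi e^{- \frac{9 i \omega}{4} - 6 \left|{\omega}\right|}}{2}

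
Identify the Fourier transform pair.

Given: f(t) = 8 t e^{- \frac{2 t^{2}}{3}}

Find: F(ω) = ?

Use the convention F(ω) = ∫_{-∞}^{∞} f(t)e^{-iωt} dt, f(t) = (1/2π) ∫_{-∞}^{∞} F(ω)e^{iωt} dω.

F(ω) = - 3 \sqrt{6} i \sqrt{\pi} \omega e^{- \frac{3 \omega^{2}}{8}}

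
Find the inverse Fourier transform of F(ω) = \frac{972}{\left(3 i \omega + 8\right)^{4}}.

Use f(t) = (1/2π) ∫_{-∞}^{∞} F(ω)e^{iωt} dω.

f(t) = 2 t^{3} e^{- \frac{8 t}{3}} u\left(t\right)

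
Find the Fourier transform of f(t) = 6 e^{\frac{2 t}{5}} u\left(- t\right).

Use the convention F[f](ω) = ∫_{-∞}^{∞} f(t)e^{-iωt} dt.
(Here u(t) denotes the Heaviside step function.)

F(ω) = - \frac{30}{5 i \omega - 2}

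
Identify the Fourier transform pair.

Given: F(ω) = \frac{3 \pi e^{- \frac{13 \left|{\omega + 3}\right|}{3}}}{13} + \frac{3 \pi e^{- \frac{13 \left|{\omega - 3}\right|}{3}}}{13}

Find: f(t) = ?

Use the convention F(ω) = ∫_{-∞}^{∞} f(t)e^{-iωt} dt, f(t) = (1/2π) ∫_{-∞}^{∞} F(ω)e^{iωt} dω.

f(t) = \frac{2 \cos{\left(3 t \right)}}{t^{2} + \frac{169}{9}}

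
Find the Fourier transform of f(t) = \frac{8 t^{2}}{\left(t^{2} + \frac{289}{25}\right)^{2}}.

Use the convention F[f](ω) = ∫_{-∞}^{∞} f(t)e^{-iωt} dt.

F(ω) = \frac{4 \pi \left(5 - 17 \left|{\omega}\right|\right) e^{- \frac{17 \left|{\omega}\right|}{5}}}{17}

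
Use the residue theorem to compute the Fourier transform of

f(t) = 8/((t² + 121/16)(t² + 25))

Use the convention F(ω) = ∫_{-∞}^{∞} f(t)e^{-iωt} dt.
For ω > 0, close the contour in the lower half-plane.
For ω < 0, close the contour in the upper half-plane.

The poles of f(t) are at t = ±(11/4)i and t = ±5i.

Let g(z) = f(z)e^{-iωz}; for large |z| the factor e^{-iωz} decays in the lower half-plane when ω > 0 and in the upper half-plane when ω < 0.

Case ω > 0 (lower half-plane, clockwise contour ⇒ F(ω) = -2πi·ΣRes):
  Res_{z = - \frac{11 i}{4}} g(z) = \frac{256 i e^{- \frac{11 \omega}{4}}}{3069}
  Res_{z = - 5 i} g(z) = - \frac{64 i e^{- 5 \omega}}{1395}
  F(ω) = -2πi·ΣRes = - \frac{128 \pi e^{- 5 \omega}}{1395} + \frac{512 \pi e^{- \frac{11 \omega}{4}}}{3069}

Case ω < 0 (upper half-plane, counterclockwise contour ⇒ F(ω) = +2πi·ΣRes):
  Res_{z = \frac{11 i}{4}} g(z) = - \frac{256 i e^{\frac{11 \omega}{4}}}{3069}
  Res_{z = 5 i} g(z) = \frac{64 i e^{5 \omega}}{1395}
  F(ω) = 2πi·ΣRes = \frac{128 \pi \left(20 e^{\frac{11 \omega}{4}} - 11 e^{5 \omega}\right)}{15345}

Both cases combine into a single formula in |ω|:

F(ω) = - \frac{128 \pi e^{- 5 \left|{\omega}\right|}}{1395} + \frac{512 \pi e^{- \frac{11 \left|{\omega}\right|}{4}}}{3069}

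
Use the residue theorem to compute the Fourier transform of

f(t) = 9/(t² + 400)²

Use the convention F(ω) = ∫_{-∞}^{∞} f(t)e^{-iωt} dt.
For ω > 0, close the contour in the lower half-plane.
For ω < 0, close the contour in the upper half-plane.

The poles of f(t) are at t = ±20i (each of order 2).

Let g(z) = f(z)e^{-iωz}; for large |z| the factor e^{-iωz} decays in the lower half-plane when ω > 0 and in the upper half-plane when ω < 0.

Case ω > 0 (lower half-plane, clockwise contour ⇒ F(ω) = -2πi·ΣRes):
  Res_{z = - 20 i} g(z) = \frac{9 i \left(20 \omega + 1\right) e^{- 20 \omega}}{32000} (pole of order 2)
  F(ω) = -2πi·ΣRes = \frac{9 \pi \left(20 \omega + 1\right) e^{- 20 \omega}}{16000}

Case ω < 0 (upper half-plane, counterclockwise contour ⇒ F(ω) = +2πi·ΣRes):
  Res_{z = 20 i} g(z) = \frac{9 i \left(20 \omega - 1\right) e^{20 \omega}}{32000} (pole of order 2)
  F(ω) = 2πi·ΣRes = \frac{9 \pi \left(1 - 20 \omega\right) e^{20 \omega}}{16000}

Both cases combine into a single formula in |ω|:

F(ω) = \frac{9 \pi \left(20 \left|{\omega}\right| + 1\right) e^{- 20 \left|{\omega}\right|}}{16000}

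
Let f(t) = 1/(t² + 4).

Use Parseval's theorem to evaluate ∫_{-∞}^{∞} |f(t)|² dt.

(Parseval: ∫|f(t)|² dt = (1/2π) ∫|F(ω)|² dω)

∫|f(t)|² dt = \frac{\pi}{16}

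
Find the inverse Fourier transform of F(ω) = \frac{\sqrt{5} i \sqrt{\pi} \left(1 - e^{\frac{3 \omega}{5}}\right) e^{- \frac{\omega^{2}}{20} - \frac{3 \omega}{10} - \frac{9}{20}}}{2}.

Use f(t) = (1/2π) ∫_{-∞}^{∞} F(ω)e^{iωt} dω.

f(t) = 5 e^{- 5 t^{2}} \sin{\left(3 t \right)}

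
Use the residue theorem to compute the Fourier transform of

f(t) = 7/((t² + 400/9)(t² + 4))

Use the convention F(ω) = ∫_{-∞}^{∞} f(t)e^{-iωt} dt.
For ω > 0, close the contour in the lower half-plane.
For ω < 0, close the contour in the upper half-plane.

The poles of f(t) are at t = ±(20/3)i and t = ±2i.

Let g(z) = f(z)e^{-iωz}; for large |z| the factor e^{-iωz} decays in the lower half-plane when ω > 0 and in the upper half-plane when ω < 0.

Case ω > 0 (lower half-plane, clockwise contour ⇒ F(ω) = -2πi·ΣRes):
  Res_{z = - \frac{20 i}{3}} g(z) = - \frac{27 i e^{- \frac{20 \omega}{3}}}{2080}
  Res_{z = - 2 i} g(z) = \frac{9 i e^{- 2 \omega}}{208}
  F(ω) = -2πi·ΣRes = \frac{9 \pi e^{- 2 \omega}}{104} - \frac{27 \pi e^{- \frac{20 \omega}{3}}}{1040}

Case ω < 0 (upper half-plane, counterclockwise contour ⇒ F(ω) = +2πi·ΣRes):
  Res_{z = \frac{20 i}{3}} g(z) = \frac{27 i e^{\frac{20 \omega}{3}}}{2080}
  Res_{z = 2 i} g(z) = - \frac{9 i e^{2 \omega}}{208}
  F(ω) = 2πi·ΣRes = \frac{9 \pi \left(- 3 e^{\frac{20 \omega}{3}} + 10 e^{2 \omega}\right)}{1040}

Both cases combine into a single formula in |ω|:

F(ω) = \frac{9 \pi e^{- 2 \left|{\omega}\right|}}{104} - \frac{27 \pi e^{- \frac{20 \left|{\omega}\right|}{3}}}{1040}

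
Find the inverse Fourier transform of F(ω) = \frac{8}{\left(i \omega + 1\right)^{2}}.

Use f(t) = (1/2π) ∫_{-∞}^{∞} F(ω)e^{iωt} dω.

f(t) = 8 t e^{- t} u\left(t\right)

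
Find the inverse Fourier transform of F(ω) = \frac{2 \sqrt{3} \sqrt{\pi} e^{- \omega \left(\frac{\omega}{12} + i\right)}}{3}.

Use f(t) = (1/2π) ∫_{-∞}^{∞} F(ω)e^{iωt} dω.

f(t) = 2 e^{- 3 \left(t - 1\right)^{2}}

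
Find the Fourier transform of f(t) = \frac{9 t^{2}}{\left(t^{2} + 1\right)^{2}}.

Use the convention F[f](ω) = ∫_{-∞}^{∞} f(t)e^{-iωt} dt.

F(ω) = \frac{9 \pi \left(1 - \left|{\omega}\right|\right) e^{- \left|{\omega}\right|}}{2}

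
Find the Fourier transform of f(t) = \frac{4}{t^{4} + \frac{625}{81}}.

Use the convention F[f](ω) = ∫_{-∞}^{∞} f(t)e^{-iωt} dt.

F(ω) = \frac{108 \pi e^{- \frac{5 \sqrt{2} \left|{\omega}\right|}{6}} \sin{\left(\frac{5 \sqrt{2} \left|{\omega}\right|}{6} + \frac{\pi}{4} \right)}}{125}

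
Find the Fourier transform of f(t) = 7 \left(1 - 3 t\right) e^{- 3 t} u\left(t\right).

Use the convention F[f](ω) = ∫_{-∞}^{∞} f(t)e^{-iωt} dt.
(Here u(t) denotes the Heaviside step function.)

F(ω) = \frac{7 i \omega}{- \omega^{2} + 6 i \omega + 9}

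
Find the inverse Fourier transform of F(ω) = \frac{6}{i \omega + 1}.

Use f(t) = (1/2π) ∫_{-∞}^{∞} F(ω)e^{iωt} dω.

f(t) = 6 e^{- t} u\left(t\right)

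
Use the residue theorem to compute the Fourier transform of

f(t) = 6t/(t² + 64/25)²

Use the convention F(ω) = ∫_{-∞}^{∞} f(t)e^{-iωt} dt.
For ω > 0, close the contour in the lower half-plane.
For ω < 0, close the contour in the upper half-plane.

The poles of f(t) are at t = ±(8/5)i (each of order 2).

Let g(z) = f(z)e^{-iωz}; for large |z| the factor e^{-iωz} decays in the lower half-plane when ω > 0 and in the upper half-plane when ω < 0.

Case ω > 0 (lower half-plane, clockwise contour ⇒ F(ω) = -2πi·ΣRes):
  Res_{z = - \frac{8 i}{5}} g(z) = \frac{15 \omega e^{- \frac{8 \omega}{5}}}{16} (pole of order 2)
  F(ω) = -2πi·ΣRes = - \frac{15 i \pi \omega e^{- \frac{8 \omega}{5}}}{8}

Case ω < 0 (upper half-plane, counterclockwise contour ⇒ F(ω) = +2πi·ΣRes):
  Res_{z = \frac{8 i}{5}} g(z) = - \frac{15 \omega e^{\frac{8 \omega}{5}}}{16} (pole of order 2)
  F(ω) = 2πi·ΣRes = - \frac{15 i \pi \omega e^{\frac{8 \omega}{5}}}{8}

Both cases combine into a single formula in |ω|:

F(ω) = - \frac{15 i \pi \omega e^{- \frac{8 \left|{\omega}\right|}{5}}}{8}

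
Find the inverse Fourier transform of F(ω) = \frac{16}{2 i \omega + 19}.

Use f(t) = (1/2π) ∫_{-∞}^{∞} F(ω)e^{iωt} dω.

f(t) = 8 e^{- \frac{19 t}{2}} u\left(t\right)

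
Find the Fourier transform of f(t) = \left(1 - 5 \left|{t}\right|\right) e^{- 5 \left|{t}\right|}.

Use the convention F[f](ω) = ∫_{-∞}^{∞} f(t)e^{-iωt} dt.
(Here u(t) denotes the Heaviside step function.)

F(ω) = \frac{20 \omega^{2}}{\left(\omega^{2} + 25\right)^{2}}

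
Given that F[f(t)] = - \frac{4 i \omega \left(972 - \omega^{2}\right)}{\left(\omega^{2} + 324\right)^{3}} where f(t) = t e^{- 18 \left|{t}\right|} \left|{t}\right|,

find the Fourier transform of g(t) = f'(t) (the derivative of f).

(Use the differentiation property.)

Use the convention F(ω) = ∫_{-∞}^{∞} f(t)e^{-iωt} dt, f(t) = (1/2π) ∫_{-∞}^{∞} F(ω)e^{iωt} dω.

F[g](ω) = \frac{4 \omega^{2} \left(972 - \omega^{2}\right)}{\left(\omega^{2} + 324\right)^{3}}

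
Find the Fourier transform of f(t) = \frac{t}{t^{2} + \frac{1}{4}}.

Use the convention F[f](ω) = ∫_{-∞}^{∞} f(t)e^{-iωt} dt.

F(ω) = - i \pi e^{- \frac{\left|{\omega}\right|}{2}} \operatorname{sign}{\left(\omega \right)}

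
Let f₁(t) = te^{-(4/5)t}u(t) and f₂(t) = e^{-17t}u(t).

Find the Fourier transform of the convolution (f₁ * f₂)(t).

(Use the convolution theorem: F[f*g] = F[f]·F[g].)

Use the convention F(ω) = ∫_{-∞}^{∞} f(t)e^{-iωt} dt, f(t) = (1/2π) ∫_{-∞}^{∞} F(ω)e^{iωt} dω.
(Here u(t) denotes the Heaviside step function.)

F[f₁*f₂](ω) = \frac{25}{\left(i \omega + 17\right) \left(5 i \omega + 4\right)^{2}}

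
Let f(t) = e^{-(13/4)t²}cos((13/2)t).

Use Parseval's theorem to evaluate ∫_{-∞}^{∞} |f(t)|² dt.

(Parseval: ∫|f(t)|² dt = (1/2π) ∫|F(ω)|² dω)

∫|f(t)|² dt = \frac{\sqrt{26} \sqrt{\pi} \left(1 + e^{\frac{13}{2}}\right)}{26 e^{\frac{13}{2}}}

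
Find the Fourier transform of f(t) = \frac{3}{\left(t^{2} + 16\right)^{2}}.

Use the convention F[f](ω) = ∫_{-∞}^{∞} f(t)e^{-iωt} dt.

F(ω) = \frac{3 \pi \left(4 \left|{\omega}\right| + 1\right) e^{- 4 \left|{\omega}\right|}}{128}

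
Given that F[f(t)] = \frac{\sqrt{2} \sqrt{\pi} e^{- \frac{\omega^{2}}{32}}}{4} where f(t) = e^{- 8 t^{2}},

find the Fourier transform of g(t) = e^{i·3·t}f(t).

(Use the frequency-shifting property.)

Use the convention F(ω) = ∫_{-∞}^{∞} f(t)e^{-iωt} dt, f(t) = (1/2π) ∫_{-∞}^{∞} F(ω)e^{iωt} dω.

F[g](ω) = \frac{\sqrt{2} \sqrt{\pi} e^{- \frac{\left(\omega - 3\right)^{2}}{32}}}{4}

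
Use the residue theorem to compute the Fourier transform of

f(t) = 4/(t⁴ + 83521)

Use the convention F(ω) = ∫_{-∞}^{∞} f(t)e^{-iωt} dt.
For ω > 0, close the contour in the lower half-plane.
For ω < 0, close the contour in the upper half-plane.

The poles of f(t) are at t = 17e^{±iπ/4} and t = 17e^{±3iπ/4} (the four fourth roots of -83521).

Let g(z) = f(z)e^{-iωz}; for large |z| the factor e^{-iωz} decays in the lower half-plane when ω > 0 and in the upper half-plane when ω < 0.

Case ω > 0 (lower half-plane, clockwise contour ⇒ F(ω) = -2πi·ΣRes):
  Res_{z = - \frac{17 \sqrt{2}}{2} - \frac{17 \sqrt{2} i}{2}} g(z) = \frac{\sqrt{2} i \left(1 - i\right) e^{\frac{17 \sqrt{2} \omega \left(-1 + i\right)}{2}}}{9826}
  Res_{z = \frac{17 \sqrt{2}}{2} - \frac{17 \sqrt{2} i}{2}} g(z) = \frac{\sqrt{2} i \left(1 + i\right) e^{- \frac{17 \sqrt{2} \omega \left(1 + i\right)}{2}}}{9826}
  F(ω) = -2πi·ΣRes = \frac{\sqrt{2} \pi \left(\left(1 - i\right) e^{17 \sqrt{2} i \omega} + 1 + i\right) e^{- \frac{17 \sqrt{2} \omega \left(1 + i\right)}{2}}}{4913} = \frac{4 \pi e^{- \frac{17 \sqrt{2} \omega}{2}} \sin{\left(\frac{17 \sqrt{2} \omega}{2} + \frac{\pi}{4} \right)}}{4913}

Case ω < 0 (upper half-plane, counterclockwise contour ⇒ F(ω) = +2πi·ΣRes):
  Res_{z = \frac{17 \sqrt{2}}{2} + \frac{17 \sqrt{2} i}{2}} g(z) = \frac{\sqrt{2} i \left(-1 + i\right) e^{\frac{17 \sqrt{2} \omega \left(1 - i\right)}{2}}}{9826}
  Res_{z = - \frac{17 \sqrt{2}}{2} + \frac{17 \sqrt{2} i}{2}} g(z) = \frac{\sqrt{2} \left(1 - i\right) e^{\frac{17 \sqrt{2} \omega \left(1 + i\right)}{2}}}{9826}
  F(ω) = 2πi·ΣRes = - \frac{\sqrt{2} i \pi \left(i \left(1 - i\right) e^{\frac{17 \sqrt{2} \omega \left(1 - i\right)}{2}} - \left(1 - i\right) e^{\frac{17 \sqrt{2} \omega \left(1 + i\right)}{2}}\right)}{4913} = \frac{4 \pi e^{\frac{17 \sqrt{2} \omega}{2}} \cos{\left(\frac{17 \sqrt{2} \omega}{2} + \frac{\pi}{4} \right)}}{4913}

Both cases combine into a single formula in |ω|:

F(ω) = \frac{4 \pi e^{- \frac{17 \sqrt{2} \left|{\omega}\right|}{2}} \sin{\left(\frac{17 \sqrt{2} \left|{\omega}\right|}{2} + \frac{\pi}{4} \right)}}{4913}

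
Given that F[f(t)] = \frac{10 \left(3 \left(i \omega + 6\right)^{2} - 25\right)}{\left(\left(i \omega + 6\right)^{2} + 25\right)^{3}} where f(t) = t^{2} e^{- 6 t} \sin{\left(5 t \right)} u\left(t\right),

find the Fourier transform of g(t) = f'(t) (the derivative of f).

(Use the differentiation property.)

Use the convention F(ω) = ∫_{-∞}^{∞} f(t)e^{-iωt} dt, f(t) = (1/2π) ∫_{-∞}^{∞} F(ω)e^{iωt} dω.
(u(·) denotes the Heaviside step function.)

F[g](ω) = \frac{10 i \omega \left(3 \left(i \omega + 6\right)^{2} - 25\right)}{\left(\left(i \omega + 6\right)^{2} + 25\right)^{3}}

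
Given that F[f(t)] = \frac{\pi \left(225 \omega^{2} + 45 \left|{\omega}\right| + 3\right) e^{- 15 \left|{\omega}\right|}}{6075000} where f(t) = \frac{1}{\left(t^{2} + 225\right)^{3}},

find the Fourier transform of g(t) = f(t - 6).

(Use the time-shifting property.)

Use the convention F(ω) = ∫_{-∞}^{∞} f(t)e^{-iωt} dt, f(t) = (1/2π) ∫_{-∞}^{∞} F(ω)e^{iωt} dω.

F[g](ω) = \frac{\pi \left(75 \omega^{2} + 15 \left|{\omega}\right| + 1\right) e^{- 6 i \omega - 15 \left|{\omega}\right|}}{2025000}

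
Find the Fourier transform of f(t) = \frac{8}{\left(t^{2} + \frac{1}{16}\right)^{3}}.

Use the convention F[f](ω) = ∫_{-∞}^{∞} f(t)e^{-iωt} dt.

F(ω) = 64 \pi \left(\omega^{2} + 12 \left|{\omega}\right| + 48\right) e^{- \frac{\left|{\omega}\right|}{4}}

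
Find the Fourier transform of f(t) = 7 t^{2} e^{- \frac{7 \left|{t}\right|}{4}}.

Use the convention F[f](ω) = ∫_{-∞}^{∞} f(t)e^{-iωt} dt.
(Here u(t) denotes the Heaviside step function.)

F(ω) = \frac{12544 \left(49 - 48 \omega^{2}\right)}{\left(16 \omega^{2} + 49\right)^{3}}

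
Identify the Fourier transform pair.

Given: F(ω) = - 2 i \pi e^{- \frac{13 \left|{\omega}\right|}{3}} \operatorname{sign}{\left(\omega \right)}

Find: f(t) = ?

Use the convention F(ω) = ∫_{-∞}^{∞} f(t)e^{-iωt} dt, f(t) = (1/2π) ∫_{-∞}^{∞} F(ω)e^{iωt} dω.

f(t) = \frac{2 t}{t^{2} + \frac{169}{9}}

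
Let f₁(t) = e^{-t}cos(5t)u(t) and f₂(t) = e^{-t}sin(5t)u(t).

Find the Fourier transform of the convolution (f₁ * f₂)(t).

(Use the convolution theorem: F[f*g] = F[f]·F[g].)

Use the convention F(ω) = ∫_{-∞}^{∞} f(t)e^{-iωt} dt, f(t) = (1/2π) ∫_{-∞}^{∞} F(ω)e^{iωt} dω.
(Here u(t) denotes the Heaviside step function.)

F[f₁*f₂](ω) = \frac{5 \left(i \omega + 1\right)}{\left(\left(i \omega + 1\right)^{2} + 25\right)^{2}}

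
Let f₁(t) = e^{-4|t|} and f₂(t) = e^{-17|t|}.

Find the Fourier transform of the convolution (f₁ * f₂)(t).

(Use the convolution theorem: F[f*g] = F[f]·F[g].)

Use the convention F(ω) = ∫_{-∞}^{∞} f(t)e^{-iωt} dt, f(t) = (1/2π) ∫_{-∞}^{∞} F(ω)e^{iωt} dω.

F[f₁*f₂](ω) = \frac{272}{\left(\omega^{2} + 16\right) \left(\omega^{2} + 289\right)}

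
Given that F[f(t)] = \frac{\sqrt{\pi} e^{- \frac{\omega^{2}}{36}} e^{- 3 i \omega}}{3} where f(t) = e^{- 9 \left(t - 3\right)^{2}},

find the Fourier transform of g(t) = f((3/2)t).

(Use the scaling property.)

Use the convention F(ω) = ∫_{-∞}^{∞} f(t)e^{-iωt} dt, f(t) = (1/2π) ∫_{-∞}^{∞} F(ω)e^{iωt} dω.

F[g](ω) = \frac{2 \sqrt{\pi} e^{- \frac{\omega \left(\omega + 162 i\right)}{81}}}{9}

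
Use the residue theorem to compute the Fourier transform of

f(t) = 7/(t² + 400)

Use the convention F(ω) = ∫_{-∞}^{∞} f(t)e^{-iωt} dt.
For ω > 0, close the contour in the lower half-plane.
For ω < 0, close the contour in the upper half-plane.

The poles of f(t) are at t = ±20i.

Let g(z) = f(z)e^{-iωz}; for large |z| the factor e^{-iωz} decays in the lower half-plane when ω > 0 and in the upper half-plane when ω < 0.

Case ω > 0 (lower half-plane, clockwise contour ⇒ F(ω) = -2πi·ΣRes):
  Res_{z = - 20 i} g(z) = \frac{7 i e^{- 20 \omega}}{40}
  F(ω) = -2πi·ΣRes = \frac{7 \pi e^{- 20 \omega}}{20}

Case ω < 0 (upper half-plane, counterclockwise contour ⇒ F(ω) = +2πi·ΣRes):
  Res_{z = 20 i} g(z) = - \frac{7 i e^{20 \omega}}{40}
  F(ω) = 2πi·ΣRes = \frac{7 \pi e^{20 \omega}}{20}

Both cases combine into a single formula in |ω|:

F(ω) = \frac{7 \pi e^{- 20 \left|{\omega}\right|}}{20}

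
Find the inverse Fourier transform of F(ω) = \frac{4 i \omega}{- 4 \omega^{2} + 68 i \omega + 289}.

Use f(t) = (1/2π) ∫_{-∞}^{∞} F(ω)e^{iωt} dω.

f(t) = \left(1 - \frac{17 t}{2}\right) e^{- \frac{17 t}{2}} u\left(t\right)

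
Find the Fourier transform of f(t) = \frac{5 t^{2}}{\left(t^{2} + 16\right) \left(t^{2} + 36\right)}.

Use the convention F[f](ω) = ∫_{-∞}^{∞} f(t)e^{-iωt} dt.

F(ω) = \frac{\pi \left(3 - 2 e^{2 \left|{\omega}\right|}\right) e^{- 6 \left|{\omega}\right|}}{2}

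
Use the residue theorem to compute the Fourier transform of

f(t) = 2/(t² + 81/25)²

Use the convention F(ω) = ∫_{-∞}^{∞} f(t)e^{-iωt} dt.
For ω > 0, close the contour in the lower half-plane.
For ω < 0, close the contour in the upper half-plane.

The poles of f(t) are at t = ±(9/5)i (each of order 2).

Let g(z) = f(z)e^{-iωz}; for large |z| the factor e^{-iωz} decays in the lower half-plane when ω > 0 and in the upper half-plane when ω < 0.

Case ω > 0 (lower half-plane, clockwise contour ⇒ F(ω) = -2πi·ΣRes):
  Res_{z = - \frac{9 i}{5}} g(z) = \frac{25 i \left(9 \omega + 5\right) e^{- \frac{9 \omega}{5}}}{1458} (pole of order 2)
  F(ω) = -2πi·ΣRes = \frac{25 \pi \left(9 \omega + 5\right) e^{- \frac{9 \omega}{5}}}{729}

Case ω < 0 (upper half-plane, counterclockwise contour ⇒ F(ω) = +2πi·ΣRes):
  Res_{z = \frac{9 i}{5}} g(z) = \frac{25 i \left(9 \omega - 5\right) e^{\frac{9 \omega}{5}}}{1458} (pole of order 2)
  F(ω) = 2πi·ΣRes = \frac{25 \pi \left(5 - 9 \omega\right) e^{\frac{9 \omega}{5}}}{729}

Both cases combine into a single formula in |ω|:

F(ω) = \frac{25 \pi \left(9 \left|{\omega}\right| + 5\right) e^{- \frac{9 \left|{\omega}\right|}{5}}}{729}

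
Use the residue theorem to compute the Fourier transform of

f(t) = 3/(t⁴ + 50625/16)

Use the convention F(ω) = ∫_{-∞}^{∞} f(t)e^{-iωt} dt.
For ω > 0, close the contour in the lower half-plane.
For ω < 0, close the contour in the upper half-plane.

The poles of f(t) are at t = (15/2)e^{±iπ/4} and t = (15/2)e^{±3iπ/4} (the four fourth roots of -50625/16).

Let g(z) = f(z)e^{-iωz}; for large |z| the factor e^{-iωz} decays in the lower half-plane when ω > 0 and in the upper half-plane when ω < 0.

Case ω > 0 (lower half-plane, clockwise contour ⇒ F(ω) = -2πi·ΣRes):
  Res_{z = - \frac{15 \sqrt{2}}{4} - \frac{15 \sqrt{2} i}{4}} g(z) = \frac{\sqrt{2} \left(1 + i\right) e^{\frac{15 \sqrt{2} \omega \left(-1 + i\right)}{4}}}{1125}
  Res_{z = \frac{15 \sqrt{2}}{4} - \frac{15 \sqrt{2} i}{4}} g(z) = \frac{\sqrt{2} \left(-1 + i\right) e^{- \frac{15 \sqrt{2} \omega \left(1 + i\right)}{4}}}{1125}
  F(ω) = -2πi·ΣRes = \frac{2 \sqrt{2} \pi \left(\left(1 - i\right) e^{\frac{15 \sqrt{2} i \omega}{2}} + 1 + i\right) e^{- \frac{15 \sqrt{2} \omega \left(1 + i\right)}{4}}}{1125} = \frac{8 \pi e^{- \frac{15 \sqrt{2} \omega}{4}} \sin{\left(\frac{15 \sqrt{2} \omega}{4} + \frac{\pi}{4} \right)}}{1125}

Case ω < 0 (upper half-plane, counterclockwise contour ⇒ F(ω) = +2πi·ΣRes):
  Res_{z = \frac{15 \sqrt{2}}{4} + \frac{15 \sqrt{2} i}{4}} g(z) = - \frac{\sqrt{2} \left(1 + i\right) e^{\frac{15 \sqrt{2} \omega \left(1 - i\right)}{4}}}{1125}
  Res_{z = - \frac{15 \sqrt{2}}{4} + \frac{15 \sqrt{2} i}{4}} g(z) = \frac{\sqrt{2} \left(1 - i\right) e^{\frac{15 \sqrt{2} \omega \left(1 + i\right)}{4}}}{1125}
  F(ω) = 2πi·ΣRes = - \frac{2 \sqrt{2} i \pi \left(\left(1 + i\right) e^{\frac{15 \sqrt{2} \omega \left(1 - i\right)}{4}} - \left(1 - i\right) e^{\frac{15 \sqrt{2} \omega \left(1 + i\right)}{4}}\right)}{1125} = \frac{8 \pi e^{\frac{15 \sqrt{2} \omega}{4}} \cos{\left(\frac{15 \sqrt{2} \omega}{4} + \frac{\pi}{4} \right)}}{1125}

Both cases combine into a single formula in |ω|:

F(ω) = \frac{8 \pi e^{- \frac{15 \sqrt{2} \left|{\omega}\right|}{4}} \sin{\left(\frac{15 \sqrt{2} \left|{\omega}\right|}{4} + \frac{\pi}{4} \right)}}{1125}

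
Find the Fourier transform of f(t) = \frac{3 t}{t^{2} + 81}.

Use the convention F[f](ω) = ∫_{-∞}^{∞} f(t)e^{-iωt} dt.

F(ω) = - 3 i \pi e^{- 9 \left|{\omega}\right|} \operatorname{sign}{\left(\omega \right)}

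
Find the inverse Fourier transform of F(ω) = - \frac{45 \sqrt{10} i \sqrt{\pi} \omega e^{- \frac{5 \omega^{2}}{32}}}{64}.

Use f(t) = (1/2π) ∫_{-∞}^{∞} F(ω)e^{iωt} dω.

f(t) = 9 t e^{- \frac{8 t^{2}}{5}}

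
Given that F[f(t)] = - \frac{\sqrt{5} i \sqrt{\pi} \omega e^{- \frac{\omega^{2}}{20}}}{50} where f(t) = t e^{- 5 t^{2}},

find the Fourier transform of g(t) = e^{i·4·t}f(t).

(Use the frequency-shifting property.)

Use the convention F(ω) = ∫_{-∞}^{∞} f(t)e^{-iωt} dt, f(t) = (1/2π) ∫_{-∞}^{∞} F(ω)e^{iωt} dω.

F[g](ω) = \frac{\sqrt{5} i \sqrt{\pi} \left(4 - \omega\right) e^{- \frac{\left(\omega - 4\right)^{2}}{20}}}{50}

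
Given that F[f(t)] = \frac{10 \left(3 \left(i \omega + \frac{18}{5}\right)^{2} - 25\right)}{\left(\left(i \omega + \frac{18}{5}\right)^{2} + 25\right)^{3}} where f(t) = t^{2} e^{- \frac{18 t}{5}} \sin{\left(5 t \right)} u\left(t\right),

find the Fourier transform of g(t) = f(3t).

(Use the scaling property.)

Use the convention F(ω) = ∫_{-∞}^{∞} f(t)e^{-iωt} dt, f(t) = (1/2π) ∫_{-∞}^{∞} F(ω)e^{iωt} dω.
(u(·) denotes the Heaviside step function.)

F[g](ω) = \frac{506250 \left(\left(5 i \omega + 54\right)^{2} - 1875\right)}{\left(\left(5 i \omega + 54\right)^{2} + 5625\right)^{3}}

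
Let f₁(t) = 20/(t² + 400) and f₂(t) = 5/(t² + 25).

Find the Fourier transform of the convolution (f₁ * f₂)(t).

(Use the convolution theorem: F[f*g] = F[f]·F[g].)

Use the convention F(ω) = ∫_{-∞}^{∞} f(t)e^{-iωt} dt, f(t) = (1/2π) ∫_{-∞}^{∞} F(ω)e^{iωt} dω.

F[f₁*f₂](ω) = \pi^{2} e^{- 25 \left|{\omega}\right|}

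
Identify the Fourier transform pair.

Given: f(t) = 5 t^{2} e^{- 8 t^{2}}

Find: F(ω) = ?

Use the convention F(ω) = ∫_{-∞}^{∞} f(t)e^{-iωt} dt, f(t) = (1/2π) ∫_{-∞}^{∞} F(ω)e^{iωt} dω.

F(ω) = \frac{5 \sqrt{2} \sqrt{\pi} \left(16 - \omega^{2}\right) e^{- \frac{\omega^{2}}{32}}}{1024}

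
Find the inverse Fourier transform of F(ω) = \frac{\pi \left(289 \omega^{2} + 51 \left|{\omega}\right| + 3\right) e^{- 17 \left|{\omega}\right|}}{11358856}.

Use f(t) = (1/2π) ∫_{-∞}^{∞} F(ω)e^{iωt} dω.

f(t) = \frac{1}{\left(t^{2} + 289\right)^{3}}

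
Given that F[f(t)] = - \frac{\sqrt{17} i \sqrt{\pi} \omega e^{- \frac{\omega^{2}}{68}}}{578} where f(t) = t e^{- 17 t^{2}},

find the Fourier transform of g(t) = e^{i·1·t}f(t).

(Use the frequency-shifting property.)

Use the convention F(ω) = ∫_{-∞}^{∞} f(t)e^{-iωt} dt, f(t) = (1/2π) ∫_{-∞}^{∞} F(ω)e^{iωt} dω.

F[g](ω) = \frac{\sqrt{17} i \sqrt{\pi} \left(1 - \omega\right) e^{- \frac{\left(\omega - 1\right)^{2}}{68}}}{578}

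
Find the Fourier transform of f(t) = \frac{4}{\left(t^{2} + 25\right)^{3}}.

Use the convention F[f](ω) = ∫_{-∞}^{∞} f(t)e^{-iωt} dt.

F(ω) = \frac{\pi \left(25 \omega^{2} + 15 \left|{\omega}\right| + 3\right) e^{- 5 \left|{\omega}\right|}}{6250}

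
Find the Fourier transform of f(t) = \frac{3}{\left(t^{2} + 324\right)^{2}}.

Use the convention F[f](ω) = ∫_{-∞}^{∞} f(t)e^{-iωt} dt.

F(ω) = \frac{\pi \left(18 \left|{\omega}\right| + 1\right) e^{- 18 \left|{\omega}\right|}}{3888}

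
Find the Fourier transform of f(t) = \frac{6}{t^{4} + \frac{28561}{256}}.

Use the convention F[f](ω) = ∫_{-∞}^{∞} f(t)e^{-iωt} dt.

F(ω) = \frac{384 \pi e^{- \frac{13 \sqrt{2} \left|{\omega}\right|}{8}} \sin{\left(\frac{13 \sqrt{2} \left|{\omega}\right|}{8} + \frac{\pi}{4} \right)}}{2197}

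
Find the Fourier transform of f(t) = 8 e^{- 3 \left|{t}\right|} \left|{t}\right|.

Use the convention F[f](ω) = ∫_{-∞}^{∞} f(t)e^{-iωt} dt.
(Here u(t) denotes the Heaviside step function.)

F(ω) = \frac{16 \left(9 - \omega^{2}\right)}{\left(\omega^{2} + 9\right)^{2}}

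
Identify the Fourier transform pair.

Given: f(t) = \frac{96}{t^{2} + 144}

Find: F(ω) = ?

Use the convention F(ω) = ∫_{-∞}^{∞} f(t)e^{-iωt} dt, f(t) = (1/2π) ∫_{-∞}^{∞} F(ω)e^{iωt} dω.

F(ω) = 8 \pi e^{- 12 \left|{\omega}\right|}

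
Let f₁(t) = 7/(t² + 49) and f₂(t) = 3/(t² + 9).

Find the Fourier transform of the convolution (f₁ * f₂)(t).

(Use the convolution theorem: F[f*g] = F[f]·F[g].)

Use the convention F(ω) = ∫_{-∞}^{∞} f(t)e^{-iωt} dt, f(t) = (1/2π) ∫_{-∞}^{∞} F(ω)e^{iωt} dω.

F[f₁*f₂](ω) = \pi^{2} e^{- 10 \left|{\omega}\right|}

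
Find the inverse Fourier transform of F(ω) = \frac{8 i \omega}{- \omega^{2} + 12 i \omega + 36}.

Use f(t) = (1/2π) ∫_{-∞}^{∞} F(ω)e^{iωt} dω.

f(t) = 8 \left(1 - 6 t\right) e^{- 6 t} u\left(t\right)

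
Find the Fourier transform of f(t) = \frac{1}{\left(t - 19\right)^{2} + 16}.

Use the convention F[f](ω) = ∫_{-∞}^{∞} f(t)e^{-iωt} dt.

F(ω) = \frac{\pi e^{- 19 i \omega - 4 \left|{\omega}\right|}}{4}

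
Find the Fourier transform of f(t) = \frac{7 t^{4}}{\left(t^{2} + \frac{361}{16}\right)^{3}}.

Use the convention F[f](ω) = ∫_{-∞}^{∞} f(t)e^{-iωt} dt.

F(ω) = \frac{7 \pi \left(361 \omega^{2} - 380 \left|{\omega}\right| + 48\right) e^{- \frac{19 \left|{\omega}\right|}{4}}}{608}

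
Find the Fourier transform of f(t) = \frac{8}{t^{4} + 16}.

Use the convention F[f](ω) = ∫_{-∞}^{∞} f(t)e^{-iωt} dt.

F(ω) = \pi e^{- \sqrt{2} \left|{\omega}\right|} \sin{\left(\sqrt{2} \left|{\omega}\right| + \frac{\pi}{4} \right)}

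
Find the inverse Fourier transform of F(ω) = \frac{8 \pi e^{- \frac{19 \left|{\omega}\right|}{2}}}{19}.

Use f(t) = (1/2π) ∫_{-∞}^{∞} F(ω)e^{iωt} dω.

f(t) = \frac{4}{t^{2} + \frac{361}{4}}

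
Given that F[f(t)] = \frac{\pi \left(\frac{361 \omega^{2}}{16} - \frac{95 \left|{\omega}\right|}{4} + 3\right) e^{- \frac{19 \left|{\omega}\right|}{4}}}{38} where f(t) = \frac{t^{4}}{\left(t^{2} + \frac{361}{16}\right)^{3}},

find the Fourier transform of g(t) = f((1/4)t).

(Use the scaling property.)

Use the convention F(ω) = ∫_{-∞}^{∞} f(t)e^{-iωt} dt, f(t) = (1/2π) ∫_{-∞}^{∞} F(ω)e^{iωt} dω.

F[g](ω) = \frac{2 \pi \left(361 \omega^{2} - 95 \left|{\omega}\right| + 3\right) e^{- 19 \left|{\omega}\right|}}{19}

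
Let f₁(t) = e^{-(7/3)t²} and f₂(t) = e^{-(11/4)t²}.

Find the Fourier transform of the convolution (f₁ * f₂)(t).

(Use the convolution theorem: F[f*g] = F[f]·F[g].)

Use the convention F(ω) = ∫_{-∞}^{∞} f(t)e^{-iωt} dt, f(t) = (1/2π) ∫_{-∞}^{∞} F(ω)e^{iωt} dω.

F[f₁*f₂](ω) = \frac{2 \sqrt{231} \pi e^{- \frac{61 \omega^{2}}{308}}}{77}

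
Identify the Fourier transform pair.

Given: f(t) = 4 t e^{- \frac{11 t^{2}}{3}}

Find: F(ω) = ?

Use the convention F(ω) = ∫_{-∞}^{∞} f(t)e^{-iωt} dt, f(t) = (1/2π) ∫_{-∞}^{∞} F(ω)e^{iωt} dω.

F(ω) = - \frac{6 \sqrt{33} i \sqrt{\pi} \omega e^{- \frac{3 \omega^{2}}{44}}}{121}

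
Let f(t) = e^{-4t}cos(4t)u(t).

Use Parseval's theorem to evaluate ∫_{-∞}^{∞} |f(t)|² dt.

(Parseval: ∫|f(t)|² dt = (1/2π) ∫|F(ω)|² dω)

∫|f(t)|² dt = \frac{3}{32}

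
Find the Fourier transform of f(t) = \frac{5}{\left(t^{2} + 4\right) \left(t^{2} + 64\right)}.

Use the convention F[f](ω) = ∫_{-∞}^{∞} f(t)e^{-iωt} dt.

F(ω) = \frac{\pi \left(4 e^{6 \left|{\omega}\right|} - 1\right) e^{- 8 \left|{\omega}\right|}}{96}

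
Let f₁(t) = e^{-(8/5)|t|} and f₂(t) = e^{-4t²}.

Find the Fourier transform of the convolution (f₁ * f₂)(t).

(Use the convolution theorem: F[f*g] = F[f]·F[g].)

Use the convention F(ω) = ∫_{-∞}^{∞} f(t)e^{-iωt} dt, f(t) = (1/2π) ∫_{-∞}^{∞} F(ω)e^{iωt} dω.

F[f₁*f₂](ω) = \frac{40 \sqrt{\pi} e^{- \frac{\omega^{2}}{16}}}{25 \omega^{2} + 64}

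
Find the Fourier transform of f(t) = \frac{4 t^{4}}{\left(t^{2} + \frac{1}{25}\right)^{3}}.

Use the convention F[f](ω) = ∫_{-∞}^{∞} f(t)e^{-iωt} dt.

F(ω) = \frac{\pi \left(\omega^{2} - 25 \left|{\omega}\right| + 75\right) e^{- \frac{\left|{\omega}\right|}{5}}}{10}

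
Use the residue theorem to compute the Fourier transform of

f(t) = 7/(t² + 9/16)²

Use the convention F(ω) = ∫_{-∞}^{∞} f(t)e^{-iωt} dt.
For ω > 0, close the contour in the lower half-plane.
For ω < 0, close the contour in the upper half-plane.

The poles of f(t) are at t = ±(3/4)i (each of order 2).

Let g(z) = f(z)e^{-iωz}; for large |z| the factor e^{-iωz} decays in the lower half-plane when ω > 0 and in the upper half-plane when ω < 0.

Case ω > 0 (lower half-plane, clockwise contour ⇒ F(ω) = -2πi·ΣRes):
  Res_{z = - \frac{3 i}{4}} g(z) = \frac{28 i \left(3 \omega + 4\right) e^{- \frac{3 \omega}{4}}}{27} (pole of order 2)
  F(ω) = -2πi·ΣRes = \frac{56 \pi \left(3 \omega + 4\right) e^{- \frac{3 \omega}{4}}}{27}

Case ω < 0 (upper half-plane, counterclockwise contour ⇒ F(ω) = +2πi·ΣRes):
  Res_{z = \frac{3 i}{4}} g(z) = \frac{28 i \left(3 \omega - 4\right) e^{\frac{3 \omega}{4}}}{27} (pole of order 2)
  F(ω) = 2πi·ΣRes = \frac{56 \pi \left(4 - 3 \omega\right) e^{\frac{3 \omega}{4}}}{27}

Both cases combine into a single formula in |ω|:

F(ω) = \frac{56 \pi \left(3 \left|{\omega}\right| + 4\right) e^{- \frac{3 \left|{\omega}\right|}{4}}}{27}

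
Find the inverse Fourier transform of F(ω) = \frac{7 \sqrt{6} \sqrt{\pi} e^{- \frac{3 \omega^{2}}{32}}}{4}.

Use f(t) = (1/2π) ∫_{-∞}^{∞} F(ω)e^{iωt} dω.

f(t) = 7 e^{- \frac{8 t^{2}}{3}}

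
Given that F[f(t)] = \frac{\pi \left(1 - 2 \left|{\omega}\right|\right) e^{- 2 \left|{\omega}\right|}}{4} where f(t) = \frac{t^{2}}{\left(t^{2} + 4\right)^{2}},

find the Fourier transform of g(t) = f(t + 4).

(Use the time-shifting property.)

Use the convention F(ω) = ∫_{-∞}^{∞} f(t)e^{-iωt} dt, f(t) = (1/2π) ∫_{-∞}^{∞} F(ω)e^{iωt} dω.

F[g](ω) = - \frac{\pi \left(2 \left|{\omega}\right| - 1\right) e^{4 i \omega - 2 \left|{\omega}\right|}}{4}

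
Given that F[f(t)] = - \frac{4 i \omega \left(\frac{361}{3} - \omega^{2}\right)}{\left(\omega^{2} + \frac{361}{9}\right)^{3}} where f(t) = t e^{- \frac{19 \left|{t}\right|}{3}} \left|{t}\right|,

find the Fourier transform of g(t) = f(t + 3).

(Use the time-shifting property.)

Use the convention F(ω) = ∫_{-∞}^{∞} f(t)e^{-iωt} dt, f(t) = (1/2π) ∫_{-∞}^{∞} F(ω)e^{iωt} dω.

F[g](ω) = \frac{972 i \omega \left(3 \omega^{2} - 361\right) e^{3 i \omega}}{\left(9 \omega^{2} + 361\right)^{3}}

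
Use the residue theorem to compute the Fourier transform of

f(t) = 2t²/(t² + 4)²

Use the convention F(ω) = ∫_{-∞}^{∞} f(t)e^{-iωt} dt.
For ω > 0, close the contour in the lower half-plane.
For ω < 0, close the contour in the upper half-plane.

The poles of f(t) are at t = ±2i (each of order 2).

Let g(z) = f(z)e^{-iωz}; for large |z| the factor e^{-iωz} decays in the lower half-plane when ω > 0 and in the upper half-plane when ω < 0.

Case ω > 0 (lower half-plane, clockwise contour ⇒ F(ω) = -2πi·ΣRes):
  Res_{z = - 2 i} g(z) = \frac{i \left(1 - 2 \omega\right) e^{- 2 \omega}}{4} (pole of order 2)
  F(ω) = -2πi·ΣRes = \frac{\pi \left(1 - 2 \omega\right) e^{- 2 \omega}}{2}

Case ω < 0 (upper half-plane, counterclockwise contour ⇒ F(ω) = +2πi·ΣRes):
  Res_{z = 2 i} g(z) = \frac{i \left(- 2 \omega - 1\right) e^{2 \omega}}{4} (pole of order 2)
  F(ω) = 2πi·ΣRes = \frac{\pi \left(2 \omega + 1\right) e^{2 \omega}}{2}

Both cases combine into a single formula in |ω|:

F(ω) = \frac{\pi \left(1 - 2 \left|{\omega}\right|\right) e^{- 2 \left|{\omega}\right|}}{2}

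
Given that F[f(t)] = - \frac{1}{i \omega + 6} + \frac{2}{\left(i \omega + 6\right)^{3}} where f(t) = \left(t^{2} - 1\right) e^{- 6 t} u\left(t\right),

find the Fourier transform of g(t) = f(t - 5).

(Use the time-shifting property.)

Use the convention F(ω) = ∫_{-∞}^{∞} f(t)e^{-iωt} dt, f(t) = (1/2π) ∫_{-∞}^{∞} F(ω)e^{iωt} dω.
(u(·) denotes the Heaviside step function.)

F[g](ω) = \frac{\left(2 i \omega - \left(i \omega + 6\right)^{3} + 12\right) e^{- 5 i \omega}}{\left(i \omega + 6\right)^{4}}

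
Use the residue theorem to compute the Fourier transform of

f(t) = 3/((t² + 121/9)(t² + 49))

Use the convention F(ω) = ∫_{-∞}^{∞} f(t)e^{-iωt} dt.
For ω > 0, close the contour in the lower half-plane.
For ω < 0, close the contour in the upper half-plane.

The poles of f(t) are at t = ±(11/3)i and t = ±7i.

Let g(z) = f(z)e^{-iωz}; for large |z| the factor e^{-iωz} decays in the lower half-plane when ω > 0 and in the upper half-plane when ω < 0.

Case ω > 0 (lower half-plane, clockwise contour ⇒ F(ω) = -2πi·ΣRes):
  Res_{z = - \frac{11 i}{3}} g(z) = \frac{81 i e^{- \frac{11 \omega}{3}}}{7040}
  Res_{z = - 7 i} g(z) = - \frac{27 i e^{- 7 \omega}}{4480}
  F(ω) = -2πi·ΣRes = - \frac{27 \pi e^{- 7 \omega}}{2240} + \frac{81 \pi e^{- \frac{11 \omega}{3}}}{3520}

Case ω < 0 (upper half-plane, counterclockwise contour ⇒ F(ω) = +2πi·ΣRes):
  Res_{z = \frac{11 i}{3}} g(z) = - \frac{81 i e^{\frac{11 \omega}{3}}}{7040}
  Res_{z = 7 i} g(z) = \frac{27 i e^{7 \omega}}{4480}
  F(ω) = 2πi·ΣRes = \frac{27 \pi \left(21 e^{\frac{11 \omega}{3}} - 11 e^{7 \omega}\right)}{24640}

Both cases combine into a single formula in |ω|:

F(ω) = - \frac{27 \pi e^{- 7 \left|{\omega}\right|}}{2240} + \frac{81 \pi e^{- \frac{11 \left|{\omega}\right|}{3}}}{3520}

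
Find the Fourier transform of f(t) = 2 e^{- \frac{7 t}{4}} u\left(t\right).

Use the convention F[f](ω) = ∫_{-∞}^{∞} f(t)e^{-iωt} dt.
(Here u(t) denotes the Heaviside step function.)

F(ω) = \frac{8}{4 i \omega + 7}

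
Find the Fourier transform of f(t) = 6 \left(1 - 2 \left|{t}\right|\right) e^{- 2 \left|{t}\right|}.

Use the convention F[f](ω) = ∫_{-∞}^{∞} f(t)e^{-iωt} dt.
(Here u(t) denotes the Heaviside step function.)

F(ω) = \frac{48 \omega^{2}}{\left(\omega^{2} + 4\right)^{2}}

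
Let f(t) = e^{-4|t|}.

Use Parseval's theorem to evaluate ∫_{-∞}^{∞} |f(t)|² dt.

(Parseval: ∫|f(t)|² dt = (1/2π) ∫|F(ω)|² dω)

∫|f(t)|² dt = \frac{1}{4}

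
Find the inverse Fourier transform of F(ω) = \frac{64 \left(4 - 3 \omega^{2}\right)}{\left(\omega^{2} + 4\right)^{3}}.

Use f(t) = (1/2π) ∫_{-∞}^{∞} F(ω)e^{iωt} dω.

f(t) = 8 t^{2} e^{- 2 \left|{t}\right|}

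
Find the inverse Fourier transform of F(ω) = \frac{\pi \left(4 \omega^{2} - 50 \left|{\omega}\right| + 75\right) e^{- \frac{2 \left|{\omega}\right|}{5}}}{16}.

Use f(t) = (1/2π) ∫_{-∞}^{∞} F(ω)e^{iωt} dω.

f(t) = \frac{5 t^{4}}{\left(t^{2} + \frac{4}{25}\right)^{3}}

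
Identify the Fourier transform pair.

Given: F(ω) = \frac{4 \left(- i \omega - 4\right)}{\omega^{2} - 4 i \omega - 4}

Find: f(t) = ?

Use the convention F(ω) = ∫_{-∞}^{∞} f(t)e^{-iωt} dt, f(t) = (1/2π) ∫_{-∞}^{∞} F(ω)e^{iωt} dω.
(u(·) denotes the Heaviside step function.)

f(t) = 4 \left(2 t + 1\right) e^{- 2 t} u\left(t\right)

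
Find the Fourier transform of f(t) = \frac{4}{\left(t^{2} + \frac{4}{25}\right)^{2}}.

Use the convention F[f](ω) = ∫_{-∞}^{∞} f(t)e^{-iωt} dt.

F(ω) = \frac{25 \pi \left(2 \left|{\omega}\right| + 5\right) e^{- \frac{2 \left|{\omega}\right|}{5}}}{4}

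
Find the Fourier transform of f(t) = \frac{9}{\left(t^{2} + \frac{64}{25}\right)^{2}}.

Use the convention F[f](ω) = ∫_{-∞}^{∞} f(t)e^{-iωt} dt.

F(ω) = \frac{225 \pi \left(8 \left|{\omega}\right| + 5\right) e^{- \frac{8 \left|{\omega}\right|}{5}}}{1024}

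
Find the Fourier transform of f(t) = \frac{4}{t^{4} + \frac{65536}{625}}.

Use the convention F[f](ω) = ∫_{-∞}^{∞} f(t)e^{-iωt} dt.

F(ω) = \frac{125 \pi e^{- \frac{8 \sqrt{2} \left|{\omega}\right|}{5}} \sin{\left(\frac{8 \sqrt{2} \left|{\omega}\right|}{5} + \frac{\pi}{4} \right)}}{1024}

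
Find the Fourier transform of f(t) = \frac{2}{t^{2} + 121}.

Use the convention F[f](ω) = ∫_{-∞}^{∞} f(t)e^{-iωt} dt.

F(ω) = \frac{2 \pi e^{- 11 \left|{\omega}\right|}}{11}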